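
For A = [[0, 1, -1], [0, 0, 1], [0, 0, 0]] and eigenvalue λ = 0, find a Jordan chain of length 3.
v_1 = [[1, 1, 1]]^T, v_2 = [[0, 1, 0]]^T, v_3 = [[1, 0, 0]]^T

We seek v_1 ∈ ker(A^3) \ ker(A^2), then set v_{i+1} = A v_i.

One such chain is v_1 = [[1, 1, 1]]^T, v_2 = [[0, 1, 0]]^T, v_3 = [[1, 0, 0]]^T. Check: A v_3 = [[0, 0, 0]]^T = 0.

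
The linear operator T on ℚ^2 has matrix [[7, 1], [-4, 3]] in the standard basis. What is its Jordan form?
J = [[5, 1], [0, 5]]

The characteristic polynomial is det(xI - A) = (x - 5)^2, so the eigenvalues are 5 (algebraic multiplicity 2).

For λ = 5: rank(A - 5I) = 1, rank((A - 5I)^2) = 0. The eigenspace has dimension 2 - 1 = 1, so there is 1 Jordan block; the rank sequence gives block sizes [2].

Assembling the blocks gives the Jordan form J above.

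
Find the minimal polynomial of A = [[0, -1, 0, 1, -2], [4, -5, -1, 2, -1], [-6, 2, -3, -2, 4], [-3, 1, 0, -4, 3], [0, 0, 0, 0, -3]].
m_A(x) = (x + 3)^3

The characteristic polynomial factors as (x + 3)^5. The minimal polynomial is ∏(x - λ)^{k_λ} where k_λ is the size of the largest Jordan block at λ.

For λ = -3: rank(A + 3I) = 3, and the largest Jordan block has size 3 (the smallest k with rank((A + 3I)^k) = rank((A + 3I)^(k+1))).

So m_A(x) = (x + 3)^3.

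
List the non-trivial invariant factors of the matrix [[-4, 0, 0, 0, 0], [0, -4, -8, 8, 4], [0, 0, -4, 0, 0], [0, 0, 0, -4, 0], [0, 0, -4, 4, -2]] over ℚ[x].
x + 4, x + 4, x + 4, (x + 2)(x + 4)

The Jordan structure of A has elementary divisors (x + 4), (x + 4), (x + 4), (x + 4), (x + 2). Arranging the block sizes at each eigenvalue in decreasing order and taking row products gives the invariant factors.

Invariant factors (smallest first, each dividing the next): x + 4, x + 4, x + 4, (x + 2)(x + 4).

Check: the last factor (x + 2)(x + 4) is the minimal polynomial, and the product (x + 2)(x + 4)^4 is the characteristic polynomial.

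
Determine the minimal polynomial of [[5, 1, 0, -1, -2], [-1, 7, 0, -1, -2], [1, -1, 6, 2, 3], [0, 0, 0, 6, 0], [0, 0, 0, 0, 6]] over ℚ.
m_A(x) = (x - 6)^2

The characteristic polynomial factors as (x - 6)^5. The minimal polynomial is ∏(x - λ)^{k_λ} where k_λ is the size of the largest Jordan block at λ.

For λ = 6: rank(A - 6I) = 2, and the largest Jordan block has size 2 (the smallest k with rank((A - 6I)^k) = rank((A - 6I)^(k+1))).

So m_A(x) = (x - 6)^2.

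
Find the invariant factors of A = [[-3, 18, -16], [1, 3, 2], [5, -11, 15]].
The Jordan structure of A has elementary divisors (x - 5)^3. Arranging the block sizes at each eigenvalue in decreasing order and taking row products gives the invariant factors.

Invariant factors (smallest first, each dividing the next): (x - 5)^3.

Check: the last factor (x - 5)^3 is the minimal polynomial, and the product (x - 5)^3 is the characteristic polynomial.

(x - 5)^3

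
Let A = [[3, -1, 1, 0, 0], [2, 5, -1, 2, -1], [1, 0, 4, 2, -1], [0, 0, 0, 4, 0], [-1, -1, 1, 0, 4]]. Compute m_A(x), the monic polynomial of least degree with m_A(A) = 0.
m_A(x) = (x - 4)^2

The characteristic polynomial factors as (x - 4)^5. The minimal polynomial is ∏(x - λ)^{k_λ} where k_λ is the size of the largest Jordan block at λ.

For λ = 4: rank(A - 4I) = 2, and the largest Jordan block has size 2 (the smallest k with rank((A - 4I)^k) = rank((A - 4I)^(k+1))).

So m_A(x) = (x - 4)^2.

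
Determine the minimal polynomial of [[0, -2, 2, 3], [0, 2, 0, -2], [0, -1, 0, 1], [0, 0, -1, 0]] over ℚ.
The characteristic polynomial factors as x^2(x - 1)^2. The minimal polynomial is ∏(x - λ)^{k_λ} where k_λ is the size of the largest Jordan block at λ.

For λ = 0: rank(A) = 3, and the largest Jordan block has size 2 (the smallest k with rank(A^k) = rank(A^(k+1))).
For λ = 1: rank(A - I) = 3, and the largest Jordan block has size 2 (the smallest k with rank((A - I)^k) = rank((A - I)^(k+1))).

So m_A(x) = x^2(x - 1)^2.

m_A(x) = x^2(x - 1)^2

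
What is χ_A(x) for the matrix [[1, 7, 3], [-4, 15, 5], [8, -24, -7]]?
χ_A(x) = (x - 3)^3

xI - A = [[x - 1, -7, -3], [4, x - 15, -5], [-8, 24, x + 7]].

Expanding det(xI - A) along the first row:
det(xI - A) = + (x - 1)·det([[x - 15, -5], [24, x + 7]]) - (-7)·det([[4, -5], [-8, x + 7]]) + (-3)·det([[4, x - 15], [-8, 24]]).

Evaluating gives χ_A(x) = x^3 - 9x^2 + 27x - 27 = (x - 3)^3.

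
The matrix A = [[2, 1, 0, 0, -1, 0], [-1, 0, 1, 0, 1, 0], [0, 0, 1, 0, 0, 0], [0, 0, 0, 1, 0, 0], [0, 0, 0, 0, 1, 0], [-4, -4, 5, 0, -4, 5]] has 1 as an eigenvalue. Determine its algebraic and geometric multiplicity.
algebraic multiplicity 5, geometric multiplicity 3

The characteristic polynomial is (x - 5)(x - 1)^5, so the factor x - 1 appears with exponent 5: the algebraic multiplicity is 5.

rank(A - I) = 3, so the eigenspace has dimension 6 - 3 = 3: the geometric multiplicity is 3.

Since 3 < 5, A is not diagonalizable.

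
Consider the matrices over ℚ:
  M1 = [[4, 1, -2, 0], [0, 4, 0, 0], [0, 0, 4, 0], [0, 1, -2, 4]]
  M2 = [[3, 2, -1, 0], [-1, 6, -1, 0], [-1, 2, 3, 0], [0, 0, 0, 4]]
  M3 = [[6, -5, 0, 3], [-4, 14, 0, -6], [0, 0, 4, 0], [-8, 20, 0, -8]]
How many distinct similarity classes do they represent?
1 class: {M1, M2, M3}

Characteristic polynomials: χ_{M1} = (x - 4)^4, χ_{M2} = (x - 4)^4, χ_{M3} = (x - 4)^4.

{M1, M2, M3}: invariant factors x - 4, x - 4, (x - 4)^2.

Matrices are similar if and only if their invariant-factor lists agree; the partition into similarity classes is {M1, M2, M3}.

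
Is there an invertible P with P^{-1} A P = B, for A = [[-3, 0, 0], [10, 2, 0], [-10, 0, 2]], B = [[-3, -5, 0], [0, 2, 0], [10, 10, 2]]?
Yes.

Two matrices over a field are similar if and only if they have the same invariant factors.

Both A and B have characteristic polynomial (x - 2)^2(x + 3) and minimal polynomial (x - 2)(x + 3). Computing further, both have invariant factors x - 2, (x - 2)(x + 3). Hence A and B are similar.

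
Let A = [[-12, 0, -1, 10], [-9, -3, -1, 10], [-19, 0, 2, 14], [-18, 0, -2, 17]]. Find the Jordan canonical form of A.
J = [[-3, 0, 0, 0], [0, -3, 0, 0], [0, 0, 5, 1], [0, 0, 0, 5]]

The characteristic polynomial is det(xI - A) = (x - 5)^2(x + 3)^2, so the eigenvalues are -3 (algebraic multiplicity 2), 5 (algebraic multiplicity 2).

For λ = -3: rank(A + 3I) = 2. The eigenspace has dimension 4 - 2 = 2, so there are 2 Jordan blocks; the rank sequence gives block sizes [1, 1].

For λ = 5: rank(A - 5I) = 3, rank((A - 5I)^2) = 2. The eigenspace has dimension 4 - 3 = 1, so there is 1 Jordan block; the rank sequence gives block sizes [2].

Assembling the blocks gives the Jordan form J above.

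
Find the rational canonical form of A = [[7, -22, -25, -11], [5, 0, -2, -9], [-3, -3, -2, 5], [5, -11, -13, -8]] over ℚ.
R = [[0, 0, 0, -3], [1, 0, 0, 11], [0, 1, 0, 4], [0, 0, 1, -3]]

The invariant factors of A (the non-unit diagonal entries of the Smith normal form of xI - A over ℚ[x]) are (x + 3)(x^3 - 4x + 1), each dividing the next. The characteristic polynomial is their product, (x + 3)(x^3 - 4x + 1).

The rational canonical form is the block-diagonal matrix of companion matrices C(f_i):
R = [[0, 0, 0, -3], [1, 0, 0, 11], [0, 1, 0, 4], [0, 0, 1, -3]].

Note the characteristic polynomial does not split into linear factors over ℚ, so A has no Jordan form over ℚ; the rational canonical form exists over any field.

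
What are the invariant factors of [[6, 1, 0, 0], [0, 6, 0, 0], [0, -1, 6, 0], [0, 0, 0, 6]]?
The Jordan structure of A has elementary divisors (x - 6)^2, (x - 6), (x - 6). Arranging the block sizes at each eigenvalue in decreasing order and taking row products gives the invariant factors.

Invariant factors (smallest first, each dividing the next): x - 6, x - 6, (x - 6)^2.

Check: the last factor (x - 6)^2 is the minimal polynomial, and the product (x - 6)^4 is the characteristic polynomial.

x - 6, x - 6, (x - 6)^2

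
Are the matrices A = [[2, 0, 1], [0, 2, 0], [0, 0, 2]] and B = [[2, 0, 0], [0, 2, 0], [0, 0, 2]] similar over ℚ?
No.

Both have characteristic polynomial (x - 2)^3, but the minimal polynomial of A is (x - 2)^2 while the minimal polynomial of B is x - 2. The minimal polynomial is a similarity invariant, so A and B are not similar.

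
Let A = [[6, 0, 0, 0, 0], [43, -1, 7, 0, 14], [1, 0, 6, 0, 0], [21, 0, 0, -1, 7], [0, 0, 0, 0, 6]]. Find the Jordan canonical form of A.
J = [[-1, 0, 0, 0, 0], [0, -1, 0, 0, 0], [0, 0, 6, 1, 0], [0, 0, 0, 6, 0], [0, 0, 0, 0, 6]]

The characteristic polynomial is det(xI - A) = (x - 6)^3(x + 1)^2, so the eigenvalues are -1 (algebraic multiplicity 2), 6 (algebraic multiplicity 3).

For λ = -1: rank(A + I) = 3. The eigenspace has dimension 5 - 3 = 2, so there are 2 Jordan blocks; the rank sequence gives block sizes [1, 1].

For λ = 6: rank(A - 6I) = 3, rank((A - 6I)^2) = 2. The eigenspace has dimension 5 - 3 = 2, so there are 2 Jordan blocks; the rank sequence gives block sizes [2, 1].

Assembling the blocks gives the Jordan form J above.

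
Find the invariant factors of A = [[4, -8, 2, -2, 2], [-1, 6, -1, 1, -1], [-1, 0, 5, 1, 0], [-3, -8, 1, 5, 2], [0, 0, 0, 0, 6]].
(x - 6)^2, (x - 6)^2(x - 2)

The Jordan structure of A has elementary divisors (x - 2), (x - 6)^2, (x - 6)^2. Arranging the block sizes at each eigenvalue in decreasing order and taking row products gives the invariant factors.

Invariant factors (smallest first, each dividing the next): (x - 6)^2, (x - 6)^2(x - 2).

Check: the last factor (x - 6)^2(x - 2) is the minimal polynomial, and the product (x - 6)^4(x - 2) is the characteristic polynomial.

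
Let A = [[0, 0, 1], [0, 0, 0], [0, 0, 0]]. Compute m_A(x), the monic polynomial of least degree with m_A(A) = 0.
The characteristic polynomial factors as x^3. The minimal polynomial is ∏(x - λ)^{k_λ} where k_λ is the size of the largest Jordan block at λ.

For λ = 0: rank(A) = 1, and the largest Jordan block has size 2 (the smallest k with rank(A^k) = rank(A^(k+1))).

So m_A(x) = x^2.

m_A(x) = x^2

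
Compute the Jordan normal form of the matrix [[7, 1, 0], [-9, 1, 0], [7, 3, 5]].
J = [[4, 1, 0], [0, 4, 0], [0, 0, 5]]

The characteristic polynomial is det(xI - A) = (x - 5)(x - 4)^2, so the eigenvalues are 4 (algebraic multiplicity 2), 5 (algebraic multiplicity 1).

For λ = 4: rank(A - 4I) = 2, rank((A - 4I)^2) = 1. The eigenspace has dimension 3 - 2 = 1, so there is 1 Jordan block; the rank sequence gives block sizes [2].

For λ = 5: algebraic multiplicity 1 gives one 1×1 block.

Assembling the blocks gives the Jordan form J above.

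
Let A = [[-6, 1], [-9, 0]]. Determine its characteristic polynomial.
χ_A(x) = (x + 3)^2

xI - A = [[x + 6, -1], [9, x]].

Expanding det(xI - A) along the first row:
det(xI - A) = + (x + 6)·det([[x]]) - (-1)·det([[9]]).

Evaluating gives χ_A(x) = x^2 + 6x + 9 = (x + 3)^2.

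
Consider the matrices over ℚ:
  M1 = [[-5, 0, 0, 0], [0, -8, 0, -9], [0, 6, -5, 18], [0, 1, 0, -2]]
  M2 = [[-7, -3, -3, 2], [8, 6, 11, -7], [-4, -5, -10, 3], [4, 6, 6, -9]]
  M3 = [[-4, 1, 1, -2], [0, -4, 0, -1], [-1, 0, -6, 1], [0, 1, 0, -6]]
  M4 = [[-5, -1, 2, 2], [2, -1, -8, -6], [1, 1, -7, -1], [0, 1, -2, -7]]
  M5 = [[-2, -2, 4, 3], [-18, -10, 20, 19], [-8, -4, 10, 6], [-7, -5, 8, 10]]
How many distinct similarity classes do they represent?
Characteristic polynomials: χ_{M1} = (x + 5)^4, χ_{M2} = (x + 5)^4, χ_{M3} = (x + 5)^4, χ_{M4} = (x + 5)^4, χ_{M5} = (x - 2)^4.

{M1}: invariant factors x + 5, x + 5, (x + 5)^2.

{M2, M3, M4}: invariant factors (x + 5)^2, (x + 5)^2.

{M5}: invariant factors x - 2, (x - 2)^3.

Matrices are similar if and only if their invariant-factor lists agree; the partition into similarity classes is {M1}, {M2, M3, M4}, {M5}.

3 classes: {M1}, {M2, M3, M4}, {M5}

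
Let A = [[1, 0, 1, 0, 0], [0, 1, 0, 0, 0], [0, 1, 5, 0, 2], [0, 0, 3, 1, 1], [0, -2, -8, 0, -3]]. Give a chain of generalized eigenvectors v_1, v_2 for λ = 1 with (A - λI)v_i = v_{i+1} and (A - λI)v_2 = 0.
v_1 = [[-1, -2, 0, 0, 1]]^T, v_2 = [[0, 0, 0, 1, 0]]^T

We seek v_1 ∈ ker((A - I)^2) \ ker(A - I), then set v_{i+1} = (A - I) v_i.

One such chain is v_1 = [[-1, -2, 0, 0, 1]]^T, v_2 = [[0, 0, 0, 1, 0]]^T. Check: (A - I) v_2 = [[0, 0, 0, 0, 0]]^T = 0.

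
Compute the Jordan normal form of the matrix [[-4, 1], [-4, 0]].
The characteristic polynomial is det(xI - A) = (x + 2)^2, so the eigenvalues are -2 (algebraic multiplicity 2).

For λ = -2: rank(A + 2I) = 1, rank((A + 2I)^2) = 0. The eigenspace has dimension 2 - 1 = 1, so there is 1 Jordan block; the rank sequence gives block sizes [2].

Assembling the blocks gives the Jordan form J above.

J = [[-2, 1], [0, -2]]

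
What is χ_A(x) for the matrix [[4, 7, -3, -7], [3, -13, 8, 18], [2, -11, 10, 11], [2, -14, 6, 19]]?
χ_A(x) = (x - 5)^4

xI - A = [[x - 4, -7, 3, 7], [-3, x + 13, -8, -18], [-2, 11, x - 10, -11], [-2, 14, -6, x - 19]].

Expanding det(xI - A) along the first row:
det(xI - A) = + (x - 4)·det([[x + 13, -8, -18], [11, x - 10, -11], [14, -6, x - 19]]) - (-7)·det([[-3, -8, -18], [-2, x - 10, -11], [-2, -6, x - 19]]) + (3)·det([[-3, x + 13, -18], [-2, 11, -11], [-2, 14, x - 19]]) - (7)·det([[-3, x + 13, -8], [-2, 11, x - 10], [-2, 14, -6]]).

Evaluating gives χ_A(x) = x^4 - 20x^3 + 150x^2 - 500x + 625 = (x - 5)^4.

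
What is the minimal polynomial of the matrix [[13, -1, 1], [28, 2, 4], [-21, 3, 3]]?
The characteristic polynomial factors as (x - 6)^3. The minimal polynomial is ∏(x - λ)^{k_λ} where k_λ is the size of the largest Jordan block at λ.

For λ = 6: rank(A - 6I) = 1, and the largest Jordan block has size 2 (the smallest k with rank((A - 6I)^k) = rank((A - 6I)^(k+1))).

So m_A(x) = (x - 6)^2.

m_A(x) = (x - 6)^2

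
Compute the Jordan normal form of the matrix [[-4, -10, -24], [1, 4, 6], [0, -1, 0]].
The characteristic polynomial is det(xI - A) = x^3, so the eigenvalues are 0 (algebraic multiplicity 3).

For λ = 0: rank(A) = 2, rank(A^2) = 1, rank(A^3) = 0. The eigenspace has dimension 3 - 2 = 1, so there is 1 Jordan block; the rank sequence gives block sizes [3].

Assembling the blocks gives the Jordan form J above.

J = [[0, 1, 0], [0, 0, 1], [0, 0, 0]]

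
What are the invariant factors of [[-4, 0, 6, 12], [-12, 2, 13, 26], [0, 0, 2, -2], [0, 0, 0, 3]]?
(x - 3)(x - 2)^2(x + 4)

The Jordan structure of A has elementary divisors (x + 4), (x - 2)^2, (x - 3). Arranging the block sizes at each eigenvalue in decreasing order and taking row products gives the invariant factors.

Invariant factors (smallest first, each dividing the next): (x - 3)(x - 2)^2(x + 4).

Check: the last factor (x - 3)(x - 2)^2(x + 4) is the minimal polynomial, and the product (x - 3)(x - 2)^2(x + 4) is the characteristic polynomial.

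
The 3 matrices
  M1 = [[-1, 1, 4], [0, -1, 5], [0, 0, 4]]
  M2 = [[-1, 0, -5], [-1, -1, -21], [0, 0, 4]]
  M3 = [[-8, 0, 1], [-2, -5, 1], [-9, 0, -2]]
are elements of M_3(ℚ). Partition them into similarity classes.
2 classes: {M1, M2}, {M3}

Characteristic polynomials: χ_{M1} = (x - 4)(x + 1)^2, χ_{M2} = (x - 4)(x + 1)^2, χ_{M3} = (x + 5)^3.

{M1, M2}: invariant factors (x - 4)(x + 1)^2.

{M3}: invariant factors (x + 5)^3.

Matrices are similar if and only if their invariant-factor lists agree; the partition into similarity classes is {M1, M2}, {M3}.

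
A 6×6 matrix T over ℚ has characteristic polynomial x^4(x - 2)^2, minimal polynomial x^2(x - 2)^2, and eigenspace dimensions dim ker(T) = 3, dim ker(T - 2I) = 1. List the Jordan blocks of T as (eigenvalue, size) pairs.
Jordan blocks: (0, 2), (0, 1), (0, 1), (2, 2)

λ = 0: algebraic multiplicity 4 (exponent in χ_T), largest block size 2 (exponent in m_T), 3 blocks (geometric multiplicity). These force block sizes [2, 1, 1].
λ = 2: algebraic multiplicity 2 (exponent in χ_T), largest block size 2 (exponent in m_T), 1 block (geometric multiplicity). This forces block sizes [2].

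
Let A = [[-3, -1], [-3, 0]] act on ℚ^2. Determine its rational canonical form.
R = [[0, 3], [1, -3]]

The invariant factors of A (the non-unit diagonal entries of the Smith normal form of xI - A over ℚ[x]) are x^2 + 3x - 3, each dividing the next. The characteristic polynomial is their product, x^2 + 3x - 3.

The rational canonical form is the block-diagonal matrix of companion matrices C(f_i):
R = [[0, 3], [1, -3]].

Note the characteristic polynomial does not split into linear factors over ℚ, so A has no Jordan form over ℚ; the rational canonical form exists over any field.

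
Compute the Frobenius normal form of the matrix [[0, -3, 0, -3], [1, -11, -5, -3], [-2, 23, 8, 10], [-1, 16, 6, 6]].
R = [[0, 0, 0, -3], [1, 0, 0, -8], [0, 1, 0, 3], [0, 0, 1, 3]]

The invariant factors of A (the non-unit diagonal entries of the Smith normal form of xI - A over ℚ[x]) are (x - 3)(x^3 - 3x - 1), each dividing the next. The characteristic polynomial is their product, (x - 3)(x^3 - 3x - 1).

The rational canonical form is the block-diagonal matrix of companion matrices C(f_i):
R = [[0, 0, 0, -3], [1, 0, 0, -8], [0, 1, 0, 3], [0, 0, 1, 3]].

Note the characteristic polynomial does not split into linear factors over ℚ, so A has no Jordan form over ℚ; the rational canonical form exists over any field.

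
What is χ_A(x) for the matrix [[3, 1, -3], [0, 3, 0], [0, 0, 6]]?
xI - A = [[x - 3, -1, 3], [0, x - 3, 0], [0, 0, x - 6]].

Expanding det(xI - A) along the first row:
det(xI - A) = + (x - 3)·det([[x - 3, 0], [0, x - 6]]) - (-1)·det([[0, 0], [0, x - 6]]) + (3)·det([[0, x - 3], [0, 0]]).

Evaluating gives χ_A(x) = x^3 - 12x^2 + 45x - 54 = (x - 6)(x - 3)^2.

χ_A(x) = (x - 6)(x - 3)^2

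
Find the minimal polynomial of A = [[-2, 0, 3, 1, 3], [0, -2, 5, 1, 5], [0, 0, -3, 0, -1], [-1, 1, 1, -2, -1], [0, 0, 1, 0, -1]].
m_A(x) = (x + 2)^3

The characteristic polynomial factors as (x + 2)^5. The minimal polynomial is ∏(x - λ)^{k_λ} where k_λ is the size of the largest Jordan block at λ.

For λ = -2: rank(A + 2I) = 3, and the largest Jordan block has size 3 (the smallest k with rank((A + 2I)^k) = rank((A + 2I)^(k+1))).

So m_A(x) = (x + 2)^3.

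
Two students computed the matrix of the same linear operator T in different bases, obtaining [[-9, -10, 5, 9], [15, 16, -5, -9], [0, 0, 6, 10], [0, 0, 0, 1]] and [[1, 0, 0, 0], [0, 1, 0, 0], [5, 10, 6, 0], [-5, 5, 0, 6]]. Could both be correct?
No.

Both have characteristic polynomial (x - 6)^2(x - 1)^2, but the minimal polynomial of A is (x - 6)(x - 1)^2 while the minimal polynomial of B is (x - 6)(x - 1). The minimal polynomial is a similarity invariant, so A and B are not similar.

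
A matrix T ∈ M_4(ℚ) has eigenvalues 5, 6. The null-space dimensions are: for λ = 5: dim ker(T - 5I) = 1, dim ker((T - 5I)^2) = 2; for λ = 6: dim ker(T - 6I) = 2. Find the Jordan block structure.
Jordan blocks: (5, 2), (6, 1), (6, 1)

λ = 5: successive nullity increments [1, 1] count blocks of size ≥ k; block sizes are [2].
λ = 6: successive nullity increments [2] count blocks of size ≥ k; block sizes are [1, 1].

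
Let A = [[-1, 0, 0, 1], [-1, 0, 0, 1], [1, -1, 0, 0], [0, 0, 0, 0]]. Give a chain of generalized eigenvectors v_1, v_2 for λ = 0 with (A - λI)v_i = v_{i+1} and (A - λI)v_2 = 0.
We seek v_1 ∈ ker(A^2) \ ker(A), then set v_{i+1} = A v_i.

One such chain is v_1 = [[0, 1, 1, 0]]^T, v_2 = [[0, 0, -1, 0]]^T. Check: A v_2 = [[0, 0, 0, 0]]^T = 0.

v_1 = [[0, 1, 1, 0]]^T, v_2 = [[0, 0, -1, 0]]^T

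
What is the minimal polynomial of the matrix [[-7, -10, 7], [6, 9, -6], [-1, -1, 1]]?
The characteristic polynomial factors as x^2(x - 3). The minimal polynomial is ∏(x - λ)^{k_λ} where k_λ is the size of the largest Jordan block at λ.

For λ = 0: rank(A) = 2, and the largest Jordan block has size 2 (the smallest k with rank(A^k) = rank(A^(k+1))).
For λ = 3: rank(A - 3I) = 2, and the largest Jordan block has size 1 (the smallest k with rank((A - 3I)^k) = rank((A - 3I)^(k+1))).

So m_A(x) = x^2(x - 3).

m_A(x) = x^2(x - 3)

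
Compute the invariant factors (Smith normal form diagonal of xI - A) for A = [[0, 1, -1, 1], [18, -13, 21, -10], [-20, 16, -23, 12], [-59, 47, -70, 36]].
The Jordan structure of A has elementary divisors (x + 1)^2, (x - 1)^2. Arranging the block sizes at each eigenvalue in decreasing order and taking row products gives the invariant factors.

Invariant factors (smallest first, each dividing the next): (x - 1)^2(x + 1)^2.

Check: the last factor (x - 1)^2(x + 1)^2 is the minimal polynomial, and the product (x - 1)^2(x + 1)^2 is the characteristic polynomial.

(x - 1)^2(x + 1)^2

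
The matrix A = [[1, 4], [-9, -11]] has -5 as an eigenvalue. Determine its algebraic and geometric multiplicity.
The characteristic polynomial is (x + 5)^2, so the factor x + 5 appears with exponent 2: the algebraic multiplicity is 2.

rank(A + 5I) = 1, so the eigenspace has dimension 2 - 1 = 1: the geometric multiplicity is 1.

Since 1 < 2, A is not diagonalizable.

algebraic multiplicity 2, geometric multiplicity 1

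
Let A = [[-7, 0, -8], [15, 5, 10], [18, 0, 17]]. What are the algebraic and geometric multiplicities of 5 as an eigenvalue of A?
The characteristic polynomial is (x - 5)^3, so the factor x - 5 appears with exponent 3: the algebraic multiplicity is 3.

rank(A - 5I) = 1, so the eigenspace has dimension 3 - 1 = 2: the geometric multiplicity is 2.

Since 2 < 3, A is not diagonalizable.

algebraic multiplicity 3, geometric multiplicity 2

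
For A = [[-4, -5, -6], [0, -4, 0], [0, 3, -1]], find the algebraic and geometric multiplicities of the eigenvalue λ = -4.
The characteristic polynomial is (x + 1)(x + 4)^2, so the factor x + 4 appears with exponent 2: the algebraic multiplicity is 2.

rank(A + 4I) = 2, so the eigenspace has dimension 3 - 2 = 1: the geometric multiplicity is 1.

Since 1 < 2, A is not diagonalizable.

algebraic multiplicity 2, geometric multiplicity 1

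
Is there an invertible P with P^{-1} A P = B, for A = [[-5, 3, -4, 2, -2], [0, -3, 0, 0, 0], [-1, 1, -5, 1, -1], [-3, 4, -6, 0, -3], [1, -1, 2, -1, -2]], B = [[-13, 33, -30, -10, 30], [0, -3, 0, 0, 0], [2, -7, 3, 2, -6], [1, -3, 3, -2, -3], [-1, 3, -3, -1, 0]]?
Two matrices over a field are similar if and only if they have the same invariant factors.

Both A and B have characteristic polynomial (x + 3)^5 and minimal polynomial (x + 3)^2. Computing further, both have invariant factors x + 3, (x + 3)^2, (x + 3)^2. Hence A and B are similar.

Yes.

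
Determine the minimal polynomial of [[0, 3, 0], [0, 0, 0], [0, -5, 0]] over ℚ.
m_A(x) = x^2

The characteristic polynomial factors as x^3. The minimal polynomial is ∏(x - λ)^{k_λ} where k_λ is the size of the largest Jordan block at λ.

For λ = 0: rank(A) = 1, and the largest Jordan block has size 2 (the smallest k with rank(A^k) = rank(A^(k+1))).

So m_A(x) = x^2.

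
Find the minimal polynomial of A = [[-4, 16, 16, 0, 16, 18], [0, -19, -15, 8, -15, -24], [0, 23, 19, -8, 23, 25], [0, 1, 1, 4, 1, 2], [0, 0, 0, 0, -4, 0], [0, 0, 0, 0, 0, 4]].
m_A(x) = (x - 4)^3(x + 4)

The characteristic polynomial factors as (x - 4)^3(x + 4)^3. The minimal polynomial is ∏(x - λ)^{k_λ} where k_λ is the size of the largest Jordan block at λ.

For λ = -4: rank(A + 4I) = 3, and the largest Jordan block has size 1 (the smallest k with rank((A + 4I)^k) = rank((A + 4I)^(k+1))).
For λ = 4: rank(A - 4I) = 5, and the largest Jordan block has size 3 (the smallest k with rank((A - 4I)^k) = rank((A - 4I)^(k+1))).

So m_A(x) = (x - 4)^3(x + 4).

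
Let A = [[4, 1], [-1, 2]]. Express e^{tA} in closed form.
A has Jordan form J = [[3, 1], [0, 3]] with A = PJP^{-1}, so e^{tA} = P e^{tJ} P^{-1}.

For a Jordan block J_k(λ), e^{tJ_k(λ)} = e^{λt} · (I + tN + t^2 N^2/2! + ... + t^{k-1} N^{k-1}/(k-1)!) where N is the nilpotent superdiagonal part.

Assembling the blocks and conjugating back gives the entries of e^{tA} as shown above.

e^{tA} = [[(t + 1)*e^{3*t}, t*e^{3*t}], [-t*e^{3*t}, (1 - t)*e^{3*t}]]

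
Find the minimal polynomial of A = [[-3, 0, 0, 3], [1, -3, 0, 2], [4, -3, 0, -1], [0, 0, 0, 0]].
m_A(x) = x(x + 3)^2

The characteristic polynomial factors as x^2(x + 3)^2. The minimal polynomial is ∏(x - λ)^{k_λ} where k_λ is the size of the largest Jordan block at λ.

For λ = -3: rank(A + 3I) = 3, and the largest Jordan block has size 2 (the smallest k with rank((A + 3I)^k) = rank((A + 3I)^(k+1))).
For λ = 0: rank(A) = 2, and the largest Jordan block has size 1 (the smallest k with rank(A^k) = rank(A^(k+1))).

So m_A(x) = x(x + 3)^2.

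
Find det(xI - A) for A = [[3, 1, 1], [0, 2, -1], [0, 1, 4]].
xI - A = [[x - 3, -1, -1], [0, x - 2, 1], [0, -1, x - 4]].

Expanding det(xI - A) along the first row:
det(xI - A) = + (x - 3)·det([[x - 2, 1], [-1, x - 4]]) - (-1)·det([[0, 1], [0, x - 4]]) + (-1)·det([[0, x - 2], [0, -1]]).

Evaluating gives χ_A(x) = x^3 - 9x^2 + 27x - 27 = (x - 3)^3.

χ_A(x) = (x - 3)^3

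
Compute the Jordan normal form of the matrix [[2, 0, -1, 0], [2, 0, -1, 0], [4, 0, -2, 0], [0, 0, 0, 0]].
J = [[0, 1, 0, 0], [0, 0, 0, 0], [0, 0, 0, 0], [0, 0, 0, 0]]

The characteristic polynomial is det(xI - A) = x^4, so the eigenvalues are 0 (algebraic multiplicity 4).

For λ = 0: rank(A) = 1, rank(A^2) = 0. The eigenspace has dimension 4 - 1 = 3, so there are 3 Jordan blocks; the rank sequence gives block sizes [2, 1, 1].

Assembling the blocks gives the Jordan form J above.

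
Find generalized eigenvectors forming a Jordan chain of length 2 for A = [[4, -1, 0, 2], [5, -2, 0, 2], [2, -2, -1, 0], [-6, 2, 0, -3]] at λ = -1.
We seek v_1 ∈ ker((A + I)^2) \ ker(A + I), then set v_{i+1} = (A + I) v_i.

One such chain is v_1 = [[0, 1, 0, 0]]^T, v_2 = [[-1, -1, -2, 2]]^T. Check: (A + I) v_2 = [[0, 0, 0, 0]]^T = 0.

v_1 = [[0, 1, 0, 0]]^T, v_2 = [[-1, -1, -2, 2]]^T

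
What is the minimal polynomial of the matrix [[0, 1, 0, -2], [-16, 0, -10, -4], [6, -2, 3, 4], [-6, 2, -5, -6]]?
The characteristic polynomial factors as (x - 3)(x + 2)^3. The minimal polynomial is ∏(x - λ)^{k_λ} where k_λ is the size of the largest Jordan block at λ.

For λ = -2: rank(A + 2I) = 2, and the largest Jordan block has size 2 (the smallest k with rank((A + 2I)^k) = rank((A + 2I)^(k+1))).
For λ = 3: rank(A - 3I) = 3, and the largest Jordan block has size 1 (the smallest k with rank((A - 3I)^k) = rank((A - 3I)^(k+1))).

So m_A(x) = (x - 3)(x + 2)^2.

m_A(x) = (x - 3)(x + 2)^2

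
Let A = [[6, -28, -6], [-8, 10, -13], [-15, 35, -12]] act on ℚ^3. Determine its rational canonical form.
The invariant factors of A (the non-unit diagonal entries of the Smith normal form of xI - A over ℚ[x]) are (x - 3)(x^2 - x + 6), each dividing the next. The characteristic polynomial is their product, (x - 3)(x^2 - x + 6).

The rational canonical form is the block-diagonal matrix of companion matrices C(f_i):
R = [[0, 0, 18], [1, 0, -9], [0, 1, 4]].

Note the characteristic polynomial does not split into linear factors over ℚ, so A has no Jordan form over ℚ; the rational canonical form exists over any field.

R = [[0, 0, 18], [1, 0, -9], [0, 1, 4]]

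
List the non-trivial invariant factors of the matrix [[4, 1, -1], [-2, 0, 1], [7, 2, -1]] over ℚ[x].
(x - 1)^3

The Jordan structure of A has elementary divisors (x - 1)^3. Arranging the block sizes at each eigenvalue in decreasing order and taking row products gives the invariant factors.

Invariant factors (smallest first, each dividing the next): (x - 1)^3.

Check: the last factor (x - 1)^3 is the minimal polynomial, and the product (x - 1)^3 is the characteristic polynomial.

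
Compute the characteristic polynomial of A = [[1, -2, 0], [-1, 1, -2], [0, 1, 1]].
xI - A = [[x - 1, 2, 0], [1, x - 1, 2], [0, -1, x - 1]].

Expanding det(xI - A) along the first row:
det(xI - A) = + (x - 1)·det([[x - 1, 2], [-1, x - 1]]) - (2)·det([[1, 2], [0, x - 1]]) + (0)·det([[1, x - 1], [0, -1]]).

Evaluating gives χ_A(x) = x^3 - 3x^2 + 3x - 1 = (x - 1)^3.

χ_A(x) = (x - 1)^3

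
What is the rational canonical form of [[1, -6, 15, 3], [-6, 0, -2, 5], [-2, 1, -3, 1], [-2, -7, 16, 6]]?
R = [[0, -1, 0, 0], [1, 2, 0, 0], [0, 0, 0, -1], [0, 0, 1, 2]]

The invariant factors of A (the non-unit diagonal entries of the Smith normal form of xI - A over ℚ[x]) are (x - 1)^2, (x - 1)^2, each dividing the next. The characteristic polynomial is their product, (x - 1)^4.

The rational canonical form is the block-diagonal matrix of companion matrices C(f_i):
R = [[0, -1, 0, 0], [1, 2, 0, 0], [0, 0, 0, -1], [0, 0, 1, 2]].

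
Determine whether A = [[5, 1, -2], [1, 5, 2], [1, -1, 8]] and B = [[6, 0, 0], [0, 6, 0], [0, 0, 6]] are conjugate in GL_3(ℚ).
No.

Both have characteristic polynomial (x - 6)^3, but the minimal polynomial of A is (x - 6)^2 while the minimal polynomial of B is x - 6. The minimal polynomial is a similarity invariant, so A and B are not similar.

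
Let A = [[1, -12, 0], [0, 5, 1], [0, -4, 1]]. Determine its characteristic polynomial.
xI - A = [[x - 1, 12, 0], [0, x - 5, -1], [0, 4, x - 1]].

Expanding det(xI - A) along the first row:
det(xI - A) = + (x - 1)·det([[x - 5, -1], [4, x - 1]]) - (12)·det([[0, -1], [0, x - 1]]) + (0)·det([[0, x - 5], [0, 4]]).

Evaluating gives χ_A(x) = x^3 - 7x^2 + 15x - 9 = (x - 3)^2(x - 1).

χ_A(x) = (x - 3)^2(x - 1)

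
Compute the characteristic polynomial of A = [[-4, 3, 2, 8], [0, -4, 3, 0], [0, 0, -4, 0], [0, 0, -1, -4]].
xI - A = [[x + 4, -3, -2, -8], [0, x + 4, -3, 0], [0, 0, x + 4, 0], [0, 0, 1, x + 4]].

Expanding det(xI - A) along the first row:
det(xI - A) = + (x + 4)·det([[x + 4, -3, 0], [0, x + 4, 0], [0, 1, x + 4]]) - (-3)·det([[0, -3, 0], [0, x + 4, 0], [0, 1, x + 4]]) + (-2)·det([[0, x + 4, 0], [0, 0, 0], [0, 0, x + 4]]) - (-8)·det([[0, x + 4, -3], [0, 0, x + 4], [0, 0, 1]]).

Evaluating gives χ_A(x) = x^4 + 16x^3 + 96x^2 + 256x + 256 = (x + 4)^4.

χ_A(x) = (x + 4)^4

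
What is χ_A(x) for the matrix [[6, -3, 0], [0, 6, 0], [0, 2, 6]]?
xI - A = [[x - 6, 3, 0], [0, x - 6, 0], [0, -2, x - 6]].

Expanding det(xI - A) along the first row:
det(xI - A) = + (x - 6)·det([[x - 6, 0], [-2, x - 6]]) - (3)·det([[0, 0], [0, x - 6]]) + (0)·det([[0, x - 6], [0, -2]]).

Evaluating gives χ_A(x) = x^3 - 18x^2 + 108x - 216 = (x - 6)^3.

χ_A(x) = (x - 6)^3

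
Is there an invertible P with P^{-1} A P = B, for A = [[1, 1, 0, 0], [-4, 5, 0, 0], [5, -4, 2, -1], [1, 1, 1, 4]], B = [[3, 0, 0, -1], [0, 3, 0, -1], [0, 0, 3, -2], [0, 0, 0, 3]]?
No.

Both have characteristic polynomial (x - 3)^4 and minimal polynomial (x - 3)^2. But rank(A - 3I) = 2 for A while rank(B - 3I) = 1 for B, so the number of Jordan blocks at λ = 3 differs. A and B are not similar.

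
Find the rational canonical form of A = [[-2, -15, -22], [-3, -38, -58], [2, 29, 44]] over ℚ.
The invariant factors of A (the non-unit diagonal entries of the Smith normal form of xI - A over ℚ[x]) are (x - 3)^2(x + 2), each dividing the next. The characteristic polynomial is their product, (x - 3)^2(x + 2).

The rational canonical form is the block-diagonal matrix of companion matrices C(f_i):
R = [[0, 0, -18], [1, 0, 3], [0, 1, 4]].

R = [[0, 0, -18], [1, 0, 3], [0, 1, 4]]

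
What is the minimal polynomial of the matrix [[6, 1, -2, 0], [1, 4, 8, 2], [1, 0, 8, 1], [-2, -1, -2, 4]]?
The characteristic polynomial factors as (x - 6)^2(x - 5)^2. The minimal polynomial is ∏(x - λ)^{k_λ} where k_λ is the size of the largest Jordan block at λ.

For λ = 5: rank(A - 5I) = 3, and the largest Jordan block has size 2 (the smallest k with rank((A - 5I)^k) = rank((A - 5I)^(k+1))).
For λ = 6: rank(A - 6I) = 3, and the largest Jordan block has size 2 (the smallest k with rank((A - 6I)^k) = rank((A - 6I)^(k+1))).

So m_A(x) = (x - 6)^2(x - 5)^2.

m_A(x) = (x - 6)^2(x - 5)^2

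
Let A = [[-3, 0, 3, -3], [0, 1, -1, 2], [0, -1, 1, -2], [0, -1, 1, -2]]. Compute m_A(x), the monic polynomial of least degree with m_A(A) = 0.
The characteristic polynomial factors as x^3(x + 3). The minimal polynomial is ∏(x - λ)^{k_λ} where k_λ is the size of the largest Jordan block at λ.

For λ = -3: rank(A + 3I) = 3, and the largest Jordan block has size 1 (the smallest k with rank((A + 3I)^k) = rank((A + 3I)^(k+1))).
For λ = 0: rank(A) = 2, and the largest Jordan block has size 2 (the smallest k with rank(A^k) = rank(A^(k+1))).

So m_A(x) = x^2(x + 3).

m_A(x) = x^2(x + 3)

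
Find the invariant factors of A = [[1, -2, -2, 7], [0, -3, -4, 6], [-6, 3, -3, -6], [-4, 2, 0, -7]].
The Jordan structure of A has elementary divisors (x + 3)^2, (x + 3)^2. Arranging the block sizes at each eigenvalue in decreasing order and taking row products gives the invariant factors.

Invariant factors (smallest first, each dividing the next): (x + 3)^2, (x + 3)^2.

Check: the last factor (x + 3)^2 is the minimal polynomial, and the product (x + 3)^4 is the characteristic polynomial.

(x + 3)^2, (x + 3)^2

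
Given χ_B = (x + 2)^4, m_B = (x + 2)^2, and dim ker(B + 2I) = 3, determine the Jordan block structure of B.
Jordan blocks: (-2, 2), (-2, 1), (-2, 1)

λ = -2: algebraic multiplicity 4 (exponent in χ_B), largest block size 2 (exponent in m_B), 3 blocks (geometric multiplicity). These force block sizes [2, 1, 1].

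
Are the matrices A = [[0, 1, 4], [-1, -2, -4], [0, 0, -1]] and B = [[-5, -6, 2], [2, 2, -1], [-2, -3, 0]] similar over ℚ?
Yes.

Two matrices over a field are similar if and only if they have the same invariant factors.

Both A and B have characteristic polynomial (x + 1)^3 and minimal polynomial (x + 1)^2. Computing further, both have invariant factors x + 1, (x + 1)^2. Hence A and B are similar.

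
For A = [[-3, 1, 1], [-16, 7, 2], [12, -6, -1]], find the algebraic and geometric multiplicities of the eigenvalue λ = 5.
algebraic multiplicity 1, geometric multiplicity 1

The characteristic polynomial is (x - 5)(x + 1)^2, so the factor x - 5 appears with exponent 1: the algebraic multiplicity is 1.

rank(A - 5I) = 2, so the eigenspace has dimension 3 - 2 = 1: the geometric multiplicity is 1.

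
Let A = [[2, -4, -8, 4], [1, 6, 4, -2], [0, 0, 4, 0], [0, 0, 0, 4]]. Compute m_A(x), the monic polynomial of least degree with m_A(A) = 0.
The characteristic polynomial factors as (x - 4)^4. The minimal polynomial is ∏(x - λ)^{k_λ} where k_λ is the size of the largest Jordan block at λ.

For λ = 4: rank(A - 4I) = 1, and the largest Jordan block has size 2 (the smallest k with rank((A - 4I)^k) = rank((A - 4I)^(k+1))).

So m_A(x) = (x - 4)^2.

m_A(x) = (x - 4)^2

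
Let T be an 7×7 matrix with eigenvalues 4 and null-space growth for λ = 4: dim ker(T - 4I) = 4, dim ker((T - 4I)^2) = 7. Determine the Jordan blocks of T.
λ = 4: successive nullity increments [4, 3] count blocks of size ≥ k; block sizes are [2, 2, 2, 1].

Jordan blocks: (4, 2), (4, 2), (4, 2), (4, 1)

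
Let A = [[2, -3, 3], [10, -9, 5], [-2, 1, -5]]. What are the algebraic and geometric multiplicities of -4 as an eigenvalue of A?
The characteristic polynomial is (x + 4)^3, so the factor x + 4 appears with exponent 3: the algebraic multiplicity is 3.

rank(A + 4I) = 1, so the eigenspace has dimension 3 - 1 = 2: the geometric multiplicity is 2.

Since 2 < 3, A is not diagonalizable.

algebraic multiplicity 3, geometric multiplicity 2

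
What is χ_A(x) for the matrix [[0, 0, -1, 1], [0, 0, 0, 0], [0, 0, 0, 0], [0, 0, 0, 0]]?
xI - A = [[x, 0, 1, -1], [0, x, 0, 0], [0, 0, x, 0], [0, 0, 0, x]].

Expanding det(xI - A) along the first row:
det(xI - A) = + (x)·det([[x, 0, 0], [0, x, 0], [0, 0, x]]) - (0)·det([[0, 0, 0], [0, x, 0], [0, 0, x]]) + (1)·det([[0, x, 0], [0, 0, 0], [0, 0, x]]) - (-1)·det([[0, x, 0], [0, 0, x], [0, 0, 0]]).

Evaluating gives χ_A(x) = x^4.

χ_A(x) = x^4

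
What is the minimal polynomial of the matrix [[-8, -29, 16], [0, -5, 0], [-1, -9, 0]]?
The characteristic polynomial factors as (x + 4)^2(x + 5). The minimal polynomial is ∏(x - λ)^{k_λ} where k_λ is the size of the largest Jordan block at λ.

For λ = -5: rank(A + 5I) = 2, and the largest Jordan block has size 1 (the smallest k with rank((A + 5I)^k) = rank((A + 5I)^(k+1))).
For λ = -4: rank(A + 4I) = 2, and the largest Jordan block has size 2 (the smallest k with rank((A + 4I)^k) = rank((A + 4I)^(k+1))).

So m_A(x) = (x + 4)^2(x + 5).

m_A(x) = (x + 4)^2(x + 5)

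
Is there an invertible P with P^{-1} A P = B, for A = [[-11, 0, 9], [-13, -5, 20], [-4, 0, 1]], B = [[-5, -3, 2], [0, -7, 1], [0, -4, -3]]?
Yes.

Two matrices over a field are similar if and only if they have the same invariant factors.

Both A and B have characteristic polynomial (x + 5)^3 and minimal polynomial (x + 5)^3. Computing further, both have invariant factors (x + 5)^3. Hence A and B are similar.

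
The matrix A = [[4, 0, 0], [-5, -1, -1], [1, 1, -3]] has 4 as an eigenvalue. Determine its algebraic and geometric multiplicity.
algebraic multiplicity 1, geometric multiplicity 1

The characteristic polynomial is (x - 4)(x + 2)^2, so the factor x - 4 appears with exponent 1: the algebraic multiplicity is 1.

rank(A - 4I) = 2, so the eigenspace has dimension 3 - 2 = 1: the geometric multiplicity is 1.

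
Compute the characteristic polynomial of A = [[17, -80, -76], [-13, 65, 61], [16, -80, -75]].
xI - A = [[x - 17, 80, 76], [13, x - 65, -61], [-16, 80, x + 75]].

Expanding det(xI - A) along the first row:
det(xI - A) = + (x - 17)·det([[x - 65, -61], [80, x + 75]]) - (80)·det([[13, -61], [-16, x + 75]]) + (76)·det([[13, x - 65], [-16, 80]]).

Evaluating gives χ_A(x) = x^3 - 7x^2 + 11x - 5 = (x - 5)(x - 1)^2.

χ_A(x) = (x - 5)(x - 1)^2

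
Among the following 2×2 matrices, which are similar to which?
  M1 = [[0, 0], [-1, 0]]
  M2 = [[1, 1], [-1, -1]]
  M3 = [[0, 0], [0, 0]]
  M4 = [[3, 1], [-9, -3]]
Characteristic polynomials: χ_{M1} = x^2, χ_{M2} = x^2, χ_{M3} = x^2, χ_{M4} = x^2.

{M1, M2, M4}: invariant factors x^2.

{M3}: invariant factors x, x.

Matrices are similar if and only if their invariant-factor lists agree; the partition into similarity classes is {M1, M2, M4}, {M3}.

2 classes: {M1, M2, M4}, {M3}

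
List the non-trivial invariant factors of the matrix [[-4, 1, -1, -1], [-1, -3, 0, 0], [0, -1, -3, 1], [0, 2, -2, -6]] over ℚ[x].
The Jordan structure of A has elementary divisors (x + 4)^3, (x + 4). Arranging the block sizes at each eigenvalue in decreasing order and taking row products gives the invariant factors.

Invariant factors (smallest first, each dividing the next): x + 4, (x + 4)^3.

Check: the last factor (x + 4)^3 is the minimal polynomial, and the product (x + 4)^4 is the characteristic polynomial.

x + 4, (x + 4)^3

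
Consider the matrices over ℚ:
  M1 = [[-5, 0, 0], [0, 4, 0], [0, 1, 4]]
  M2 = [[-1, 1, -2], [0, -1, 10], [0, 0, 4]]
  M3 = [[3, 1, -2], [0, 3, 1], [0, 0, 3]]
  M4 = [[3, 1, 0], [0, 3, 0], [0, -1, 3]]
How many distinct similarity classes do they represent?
Characteristic polynomials: χ_{M1} = (x - 4)^2(x + 5), χ_{M2} = (x - 4)(x + 1)^2, χ_{M3} = (x - 3)^3, χ_{M4} = (x - 3)^3.

{M1}: invariant factors (x - 4)^2(x + 5).

{M2}: invariant factors (x - 4)(x + 1)^2.

{M3}: invariant factors (x - 3)^3.

{M4}: invariant factors x - 3, (x - 3)^2.

Matrices are similar if and only if their invariant-factor lists agree; the partition into similarity classes is {M1}, {M2}, {M3}, {M4}.

4 classes: {M1}, {M2}, {M3}, {M4}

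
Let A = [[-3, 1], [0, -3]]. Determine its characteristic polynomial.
xI - A = [[x + 3, -1], [0, x + 3]].

Expanding det(xI - A) along the first row:
det(xI - A) = + (x + 3)·det([[x + 3]]) - (-1)·det([[0]]).

Evaluating gives χ_A(x) = x^2 + 6x + 9 = (x + 3)^2.

χ_A(x) = (x + 3)^2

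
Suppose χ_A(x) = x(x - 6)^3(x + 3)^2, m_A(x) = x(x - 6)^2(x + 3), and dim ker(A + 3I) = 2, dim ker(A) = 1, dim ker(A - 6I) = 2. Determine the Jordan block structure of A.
λ = -3: algebraic multiplicity 2 (exponent in χ_A), largest block size 1 (exponent in m_A), 2 blocks (geometric multiplicity). These force block sizes [1, 1].
λ = 0: algebraic multiplicity 1 (exponent in χ_A), largest block size 1 (exponent in m_A), 1 block (geometric multiplicity). This forces block sizes [1].
λ = 6: algebraic multiplicity 3 (exponent in χ_A), largest block size 2 (exponent in m_A), 2 blocks (geometric multiplicity). These force block sizes [2, 1].

Jordan blocks: (-3, 1), (-3, 1), (0, 1), (6, 2), (6, 1)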